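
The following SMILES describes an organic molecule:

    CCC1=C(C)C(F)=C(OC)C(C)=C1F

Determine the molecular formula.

C11H14F2O

Walk through each heavy atom and fill implicit hydrogens from standard valence (C 4, N 3, O 2, S 2, halogen 1):
  atom 1: C, bond orders sum to 1 (valence 4) → 3 H
  atom 2: C, bond orders sum to 2 (valence 4) → 2 H
  atom 3: C, bond orders sum to 4 (valence 4) → 0 H
  atom 4: C, bond orders sum to 4 (valence 4) → 0 H
  atom 5: C, bond orders sum to 1 (valence 4) → 3 H
  atom 6: C, bond orders sum to 4 (valence 4) → 0 H
  atom 7: F (halogen, monovalent) → 0 H
  atom 8: C, bond orders sum to 4 (valence 4) → 0 H
  atom 9: O, bond orders sum to 2 (valence 2) → 0 H
  atom 10: C, bond orders sum to 1 (valence 4) → 3 H
  atom 11: C, bond orders sum to 4 (valence 4) → 0 H
  atom 12: C, bond orders sum to 1 (valence 4) → 3 H
  atom 13: C, bond orders sum to 4 (valence 4) → 0 H
  atom 14: F (halogen, monovalent) → 0 H
Totals → C:11, H:14, F:2, O:1.
In Hill order: C11H14F2O.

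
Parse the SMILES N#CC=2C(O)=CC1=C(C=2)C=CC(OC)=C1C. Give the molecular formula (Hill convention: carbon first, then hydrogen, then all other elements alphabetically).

Walk through each heavy atom and fill implicit hydrogens from standard valence (C 4, N 3, O 2, S 2, halogen 1):
  atom 1: N, bond orders sum to 3 (valence 3) → 0 H
  atom 2: C, bond orders sum to 4 (valence 4) → 0 H
  atom 3: C, bond orders sum to 4 (valence 4) → 0 H
  atom 4: C, bond orders sum to 4 (valence 4) → 0 H
  atom 5: O, bond orders sum to 1 (valence 2) → 1 H
  atom 6: C, bond orders sum to 3 (valence 4) → 1 H
  atom 7: C, bond orders sum to 4 (valence 4) → 0 H
  atom 8: C, bond orders sum to 4 (valence 4) → 0 H
  atom 9: C, bond orders sum to 3 (valence 4) → 1 H
  atom 10: C, bond orders sum to 3 (valence 4) → 1 H
  atom 11: C, bond orders sum to 3 (valence 4) → 1 H
  atom 12: C, bond orders sum to 4 (valence 4) → 0 H
  atom 13: O, bond orders sum to 2 (valence 2) → 0 H
  atom 14: C, bond orders sum to 1 (valence 4) → 3 H
  atom 15: C, bond orders sum to 4 (valence 4) → 0 H
  atom 16: C, bond orders sum to 1 (valence 4) → 3 H
Totals → C:13, H:11, N:1, O:2.
In Hill order: C13H11NO2.

C13H11NO2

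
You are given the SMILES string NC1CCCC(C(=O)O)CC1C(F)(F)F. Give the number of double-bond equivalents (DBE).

Molecular formula: C9H14F3NO2.
DoU = (2C + 2 + N − H − X) / 2, where X is the halogen count and O/S are ignored.
    = (2·9 + 2 + 1 − 14 − 3) / 2 = 4 / 2 = 2.

2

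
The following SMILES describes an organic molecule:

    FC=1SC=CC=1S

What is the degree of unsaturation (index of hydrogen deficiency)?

Degree of unsaturation = (number of rings) + (number of π bonds).
Ring closures in the SMILES: 1.
π bonds: 2 double bonds (each 1 DoU) → 2 DoU from unsaturation.
Total DoU = 1 + 2 = 3.

3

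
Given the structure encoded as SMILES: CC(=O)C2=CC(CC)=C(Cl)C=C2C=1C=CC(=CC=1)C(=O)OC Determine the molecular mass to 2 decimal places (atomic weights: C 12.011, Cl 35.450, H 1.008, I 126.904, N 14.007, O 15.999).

First, the molecular formula is C18H17ClO3 (counting implicit H from valence).
  C: 18 × 12.011 = 216.198
  Cl: 1 × 35.450 = 35.450
  H: 17 × 1.008 = 17.136
  O: 3 × 15.999 = 47.997
Sum: 18×12.011 + 1×35.450 + 17×1.008 + 3×15.999 = 316.781 → 316.78 g/mol.

316.78 g/mol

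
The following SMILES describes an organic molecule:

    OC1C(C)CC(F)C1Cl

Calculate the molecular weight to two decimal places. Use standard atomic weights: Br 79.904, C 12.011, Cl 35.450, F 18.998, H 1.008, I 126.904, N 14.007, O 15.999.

152.59 g/mol

First, the molecular formula is C6H10ClFO (counting implicit H from valence).
  C: 6 × 12.011 = 72.066
  Cl: 1 × 35.450 = 35.450
  F: 1 × 18.998 = 18.998
  H: 10 × 1.008 = 10.080
  O: 1 × 15.999 = 15.999
Sum: 6×12.011 + 1×35.450 + 1×18.998 + 10×1.008 + 1×15.999 = 152.593 → 152.59 g/mol.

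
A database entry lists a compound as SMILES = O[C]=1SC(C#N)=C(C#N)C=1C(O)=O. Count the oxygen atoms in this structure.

Scan the SMILES for O atoms (remember two-letter symbols like Cl and Br are single atoms).
Oxygen count: 3.

3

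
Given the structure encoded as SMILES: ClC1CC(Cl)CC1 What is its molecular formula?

Walk through each heavy atom and fill implicit hydrogens from standard valence (C 4, N 3, O 2, S 2, halogen 1):
  atom 1: Cl (halogen, monovalent) → 0 H
  atom 2: C, bond orders sum to 3 (valence 4) → 1 H
  atom 3: C, bond orders sum to 2 (valence 4) → 2 H
  atom 4: C, bond orders sum to 3 (valence 4) → 1 H
  atom 5: Cl (halogen, monovalent) → 0 H
  atom 6: C, bond orders sum to 2 (valence 4) → 2 H
  atom 7: C, bond orders sum to 2 (valence 4) → 2 H
Totals → C:5, H:8, Cl:2.

C5H8Cl2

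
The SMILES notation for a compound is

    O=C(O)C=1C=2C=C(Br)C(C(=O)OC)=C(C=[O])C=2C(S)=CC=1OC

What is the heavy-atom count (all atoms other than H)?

Every atom symbol written in the SMILES (organic subset) is one heavy atom; implicit H are not written.
Heavy atoms by element → Br:1, C:15, O:6, S:1.
Total: 23.

23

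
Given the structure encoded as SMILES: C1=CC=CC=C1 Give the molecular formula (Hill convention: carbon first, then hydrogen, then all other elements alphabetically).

C6H6

Walk through each heavy atom and fill implicit hydrogens from standard valence (C 4, N 3, O 2, S 2, halogen 1):
  atom 1: C, bond orders sum to 3 (valence 4) → 1 H
  atom 2: C, bond orders sum to 3 (valence 4) → 1 H
  atom 3: C, bond orders sum to 3 (valence 4) → 1 H
  atom 4: C, bond orders sum to 3 (valence 4) → 1 H
  atom 5: C, bond orders sum to 3 (valence 4) → 1 H
  atom 6: C, bond orders sum to 3 (valence 4) → 1 H
Totals → C:6, H:6.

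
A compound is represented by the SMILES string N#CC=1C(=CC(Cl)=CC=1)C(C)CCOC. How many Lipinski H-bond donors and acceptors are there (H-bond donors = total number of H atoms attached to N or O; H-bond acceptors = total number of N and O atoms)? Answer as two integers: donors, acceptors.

0, 2

Donors: find every N or O and count the H atoms it carries.
  atom 1 (N): bond orders sum to 3 → 0 H
  atom 14 (O): bond orders sum to 2 → 0 H
Lipinski HBD = 0.
Acceptors: N atoms = 1, O atoms = 1 → HBA = 2.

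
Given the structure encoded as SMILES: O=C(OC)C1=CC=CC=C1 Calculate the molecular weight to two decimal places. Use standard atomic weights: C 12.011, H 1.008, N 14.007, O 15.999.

136.15 g/mol

First, the molecular formula is C8H8O2 (counting implicit H from valence).
  C: 8 × 12.011 = 96.088
  H: 8 × 1.008 = 8.064
  O: 2 × 15.999 = 31.998
Sum: 8×12.011 + 8×1.008 + 2×15.999 = 136.150 → 136.15 g/mol.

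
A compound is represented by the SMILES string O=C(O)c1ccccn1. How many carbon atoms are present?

Count every carbon token in the SMILES (each C, including those in ring-closure positions and inside branches).
Carbon count: 6.

6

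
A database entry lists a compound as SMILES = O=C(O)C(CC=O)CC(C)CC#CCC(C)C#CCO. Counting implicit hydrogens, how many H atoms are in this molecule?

22

Walk through each heavy atom and fill implicit hydrogens from standard valence (C 4, N 3, O 2, S 2, halogen 1):
  atom 1: O, bond orders sum to 2 (valence 2) → 0 H
  atom 2: C, bond orders sum to 4 (valence 4) → 0 H
  atom 3: O, bond orders sum to 1 (valence 2) → 1 H
  atom 4: C, bond orders sum to 3 (valence 4) → 1 H
  atom 5: C, bond orders sum to 2 (valence 4) → 2 H
  atom 6: C, bond orders sum to 3 (valence 4) → 1 H
  atom 7: O, bond orders sum to 2 (valence 2) → 0 H
  atom 8: C, bond orders sum to 2 (valence 4) → 2 H
  atom 9: C, bond orders sum to 3 (valence 4) → 1 H
  atom 10: C, bond orders sum to 1 (valence 4) → 3 H
  atom 11: C, bond orders sum to 2 (valence 4) → 2 H
  atom 12: C, bond orders sum to 4 (valence 4) → 0 H
  atom 13: C, bond orders sum to 4 (valence 4) → 0 H
  atom 14: C, bond orders sum to 2 (valence 4) → 2 H
  atom 15: C, bond orders sum to 3 (valence 4) → 1 H
  atom 16: C, bond orders sum to 1 (valence 4) → 3 H
  atom 17: C, bond orders sum to 4 (valence 4) → 0 H
  atom 18: C, bond orders sum to 4 (valence 4) → 0 H
  atom 19: C, bond orders sum to 2 (valence 4) → 2 H
  atom 20: O, bond orders sum to 1 (valence 2) → 1 H
Total hydrogens: 22.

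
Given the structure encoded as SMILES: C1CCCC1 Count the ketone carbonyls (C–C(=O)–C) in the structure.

0

Scan the SMILES for the ketone motif — none present.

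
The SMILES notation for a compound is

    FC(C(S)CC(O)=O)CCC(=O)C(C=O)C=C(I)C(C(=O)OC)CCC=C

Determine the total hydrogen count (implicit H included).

Walk through each heavy atom and fill implicit hydrogens from standard valence (C 4, N 3, O 2, S 2, halogen 1):
  atom 1: F (halogen, monovalent) → 0 H
  atom 2: C, bond orders sum to 3 (valence 4) → 1 H
  atom 3: C, bond orders sum to 3 (valence 4) → 1 H
  atom 4: S, bond orders sum to 1 (valence 2) → 1 H
  atom 5: C, bond orders sum to 2 (valence 4) → 2 H
  atom 6: C, bond orders sum to 4 (valence 4) → 0 H
  atom 7: O, bond orders sum to 1 (valence 2) → 1 H
  atom 8: O, bond orders sum to 2 (valence 2) → 0 H
  atom 9: C, bond orders sum to 2 (valence 4) → 2 H
  atom 10: C, bond orders sum to 2 (valence 4) → 2 H
  atom 11: C, bond orders sum to 4 (valence 4) → 0 H
  atom 12: O, bond orders sum to 2 (valence 2) → 0 H
  atom 13: C, bond orders sum to 3 (valence 4) → 1 H
  atom 14: C, bond orders sum to 3 (valence 4) → 1 H
  atom 15: O, bond orders sum to 2 (valence 2) → 0 H
  atom 16: C, bond orders sum to 3 (valence 4) → 1 H
  atom 17: C, bond orders sum to 4 (valence 4) → 0 H
  atom 18: I (halogen, monovalent) → 0 H
  atom 19: C, bond orders sum to 3 (valence 4) → 1 H
  atom 20: C, bond orders sum to 4 (valence 4) → 0 H
  atom 21: O, bond orders sum to 2 (valence 2) → 0 H
  atom 22: O, bond orders sum to 2 (valence 2) → 0 H
  atom 23: C, bond orders sum to 1 (valence 4) → 3 H
  atom 24: C, bond orders sum to 2 (valence 4) → 2 H
  atom 25: C, bond orders sum to 2 (valence 4) → 2 H
  atom 26: C, bond orders sum to 3 (valence 4) → 1 H
  atom 27: C, bond orders sum to 2 (valence 4) → 2 H
Total hydrogens: 24.

24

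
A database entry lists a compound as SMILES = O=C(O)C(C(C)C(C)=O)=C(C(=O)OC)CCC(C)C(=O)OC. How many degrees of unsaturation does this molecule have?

5

Molecular formula: C15H22O7.
DoU = (2C + 2 + N − H − X) / 2, where X is the halogen count and O/S are ignored.
    = (2·15 + 2 + 0 − 22 − 0) / 2 = 10 / 2 = 5.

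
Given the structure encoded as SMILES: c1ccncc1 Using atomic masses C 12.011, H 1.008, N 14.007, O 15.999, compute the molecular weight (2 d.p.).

79.10 g/mol

First, the molecular formula is C5H5N (counting implicit H from valence).
  C: 5 × 12.011 = 60.055
  H: 5 × 1.008 = 5.040
  N: 1 × 14.007 = 14.007
Sum: 5×12.011 + 5×1.008 + 1×14.007 = 79.102 → 79.10 g/mol.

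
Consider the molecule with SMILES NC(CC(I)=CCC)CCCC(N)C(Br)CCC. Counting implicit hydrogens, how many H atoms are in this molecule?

28

Walk through each heavy atom and fill implicit hydrogens from standard valence (C 4, N 3, O 2, S 2, halogen 1):
  atom 1: N, bond orders sum to 1 (valence 3) → 2 H
  atom 2: C, bond orders sum to 3 (valence 4) → 1 H
  atom 3: C, bond orders sum to 2 (valence 4) → 2 H
  atom 4: C, bond orders sum to 4 (valence 4) → 0 H
  atom 5: I (halogen, monovalent) → 0 H
  atom 6: C, bond orders sum to 3 (valence 4) → 1 H
  atom 7: C, bond orders sum to 2 (valence 4) → 2 H
  atom 8: C, bond orders sum to 1 (valence 4) → 3 H
  atom 9: C, bond orders sum to 2 (valence 4) → 2 H
  atom 10: C, bond orders sum to 2 (valence 4) → 2 H
  atom 11: C, bond orders sum to 2 (valence 4) → 2 H
  atom 12: C, bond orders sum to 3 (valence 4) → 1 H
  atom 13: N, bond orders sum to 1 (valence 3) → 2 H
  atom 14: C, bond orders sum to 3 (valence 4) → 1 H
  atom 15: Br (halogen, monovalent) → 0 H
  atom 16: C, bond orders sum to 2 (valence 4) → 2 H
  atom 17: C, bond orders sum to 2 (valence 4) → 2 H
  atom 18: C, bond orders sum to 1 (valence 4) → 3 H
Total hydrogens: 28.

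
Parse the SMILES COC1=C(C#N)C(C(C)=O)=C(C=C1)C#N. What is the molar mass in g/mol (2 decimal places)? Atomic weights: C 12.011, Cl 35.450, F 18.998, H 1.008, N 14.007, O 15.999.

200.20 g/mol

First, the molecular formula is C11H8N2O2 (counting implicit H from valence).
  C: 11 × 12.011 = 132.121
  H: 8 × 1.008 = 8.064
  N: 2 × 14.007 = 28.014
  O: 2 × 15.999 = 31.998
Sum: 11×12.011 + 8×1.008 + 2×14.007 + 2×15.999 = 200.197 → 200.20 g/mol.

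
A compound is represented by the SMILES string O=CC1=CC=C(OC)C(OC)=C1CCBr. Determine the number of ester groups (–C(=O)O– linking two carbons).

Scan the SMILES for the ester motif — none present.
Groups that are present: 1 aldehyde, 2 ether.

0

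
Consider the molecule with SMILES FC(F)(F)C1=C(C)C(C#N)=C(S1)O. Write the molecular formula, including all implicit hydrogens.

C7H4F3NOS

Walk through each heavy atom and fill implicit hydrogens from standard valence (C 4, N 3, O 2, S 2, halogen 1):
  atom 1: F (halogen, monovalent) → 0 H
  atom 2: C, bond orders sum to 4 (valence 4) → 0 H
  atom 3: F (halogen, monovalent) → 0 H
  atom 4: F (halogen, monovalent) → 0 H
  atom 5: C, bond orders sum to 4 (valence 4) → 0 H
  atom 6: C, bond orders sum to 4 (valence 4) → 0 H
  atom 7: C, bond orders sum to 1 (valence 4) → 3 H
  atom 8: C, bond orders sum to 4 (valence 4) → 0 H
  atom 9: C, bond orders sum to 4 (valence 4) → 0 H
  atom 10: N, bond orders sum to 3 (valence 3) → 0 H
  atom 11: C, bond orders sum to 4 (valence 4) → 0 H
  atom 12: S, bond orders sum to 2 (valence 2) → 0 H
  atom 13: O, bond orders sum to 1 (valence 2) → 1 H
Totals → C:7, H:4, F:3, N:1, O:1, S:1.
In Hill order: C7H4F3NOS.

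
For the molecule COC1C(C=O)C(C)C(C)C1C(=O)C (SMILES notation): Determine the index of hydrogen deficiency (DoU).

Molecular formula: C11H18O3.
DoU = (2C + 2 + N − H − X) / 2, where X is the halogen count and O/S are ignored.
    = (2·11 + 2 + 0 − 18 − 0) / 2 = 6 / 2 = 3.

3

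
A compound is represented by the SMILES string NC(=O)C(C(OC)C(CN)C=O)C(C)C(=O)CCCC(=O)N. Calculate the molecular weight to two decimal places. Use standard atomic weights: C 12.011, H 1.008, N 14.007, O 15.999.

315.37 g/mol

First, the molecular formula is C14H25N3O5 (counting implicit H from valence).
  C: 14 × 12.011 = 168.154
  H: 25 × 1.008 = 25.200
  N: 3 × 14.007 = 42.021
  O: 5 × 15.999 = 79.995
Sum: 14×12.011 + 25×1.008 + 3×14.007 + 5×15.999 = 315.370 → 315.37 g/mol.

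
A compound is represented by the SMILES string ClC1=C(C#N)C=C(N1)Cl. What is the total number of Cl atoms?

Scan the SMILES for Cl atoms (remember two-letter symbols like Cl and Br are single atoms).
Chlorine count: 2.

2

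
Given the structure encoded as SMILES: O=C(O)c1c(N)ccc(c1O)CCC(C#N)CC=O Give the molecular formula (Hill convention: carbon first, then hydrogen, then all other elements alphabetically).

Walk through each heavy atom and fill implicit hydrogens from standard valence (C 4, N 3, O 2, S 2, halogen 1); for lowercase aromatic atoms, an aromatic c carries 1 H when it has two neighbours and 0 H with three, and aromatic n carries 0 H:
  atom 1: O, bond orders sum to 2 (valence 2) → 0 H
  atom 2: C, bond orders sum to 4 (valence 4) → 0 H
  atom 3: O, bond orders sum to 1 (valence 2) → 1 H
  atom 4: aromatic c, 3 neighbours → 0 H
  atom 5: aromatic c, 3 neighbours → 0 H
  atom 6: N, bond orders sum to 1 (valence 3) → 2 H
  atom 7: aromatic c, 2 neighbours → 1 H
  atom 8: aromatic c, 2 neighbours → 1 H
  atom 9: aromatic c, 3 neighbours → 0 H
  atom 10: aromatic c, 3 neighbours → 0 H
  atom 11: O, bond orders sum to 1 (valence 2) → 1 H
  atom 12: C, bond orders sum to 2 (valence 4) → 2 H
  atom 13: C, bond orders sum to 2 (valence 4) → 2 H
  atom 14: C, bond orders sum to 3 (valence 4) → 1 H
  atom 15: C, bond orders sum to 4 (valence 4) → 0 H
  atom 16: N, bond orders sum to 3 (valence 3) → 0 H
  atom 17: C, bond orders sum to 2 (valence 4) → 2 H
  atom 18: C, bond orders sum to 3 (valence 4) → 1 H
  atom 19: O, bond orders sum to 2 (valence 2) → 0 H
Totals → C:13, H:14, N:2, O:4.
In Hill order: C13H14N2O4.

C13H14N2O4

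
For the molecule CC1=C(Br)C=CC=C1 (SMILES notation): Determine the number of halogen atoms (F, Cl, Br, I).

Halogen atoms appear at heavy-atom position 4 (1×Br).
Halogen count: 1.

1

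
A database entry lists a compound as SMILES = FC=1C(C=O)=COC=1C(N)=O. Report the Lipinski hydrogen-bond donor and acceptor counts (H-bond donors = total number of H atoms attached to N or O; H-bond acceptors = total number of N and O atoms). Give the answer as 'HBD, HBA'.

2, 4

Donors: find every N or O and count the H atoms it carries.
  atom 5 (O): bond orders sum to 2 → 0 H
  atom 7 (O): bond orders sum to 2 → 0 H
  atom 10 (N): bond orders sum to 1 → 2 H
  atom 11 (O): bond orders sum to 2 → 0 H
Lipinski HBD = 2.
Acceptors: N atoms = 1, O atoms = 3 → HBA = 4.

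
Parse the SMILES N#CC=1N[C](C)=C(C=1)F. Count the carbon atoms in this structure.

6

Count every carbon token in the SMILES (each C, including those in ring-closure positions and inside branches).
Carbon count: 6.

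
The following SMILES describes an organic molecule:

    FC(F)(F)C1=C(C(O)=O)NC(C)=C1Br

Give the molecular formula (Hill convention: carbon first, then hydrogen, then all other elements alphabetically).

C7H5BrF3NO2

Walk through each heavy atom and fill implicit hydrogens from standard valence (C 4, N 3, O 2, S 2, halogen 1):
  atom 1: F (halogen, monovalent) → 0 H
  atom 2: C, bond orders sum to 4 (valence 4) → 0 H
  atom 3: F (halogen, monovalent) → 0 H
  atom 4: F (halogen, monovalent) → 0 H
  atom 5: C, bond orders sum to 4 (valence 4) → 0 H
  atom 6: C, bond orders sum to 4 (valence 4) → 0 H
  atom 7: C, bond orders sum to 4 (valence 4) → 0 H
  atom 8: O, bond orders sum to 1 (valence 2) → 1 H
  atom 9: O, bond orders sum to 2 (valence 2) → 0 H
  atom 10: N, bond orders sum to 2 (valence 3) → 1 H
  atom 11: C, bond orders sum to 4 (valence 4) → 0 H
  atom 12: C, bond orders sum to 1 (valence 4) → 3 H
  atom 13: C, bond orders sum to 4 (valence 4) → 0 H
  atom 14: Br (halogen, monovalent) → 0 H
Totals → C:7, H:5, Br:1, F:3, N:1, O:2.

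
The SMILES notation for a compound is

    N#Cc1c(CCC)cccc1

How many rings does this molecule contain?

1

In SMILES, each pair of matching ring-closure digits denotes one ring-closing bond; the number of such bonds equals the number of independent rings.
Ring-closure bonds here: 1.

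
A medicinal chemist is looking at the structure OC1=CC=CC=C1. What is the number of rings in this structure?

1

In SMILES, each pair of matching ring-closure digits denotes one ring-closing bond; the number of such bonds equals the number of independent rings.
Ring-closure bonds here: 1.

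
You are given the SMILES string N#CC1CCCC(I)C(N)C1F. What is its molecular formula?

Walk through each heavy atom and fill implicit hydrogens from standard valence (C 4, N 3, O 2, S 2, halogen 1):
  atom 1: N, bond orders sum to 3 (valence 3) → 0 H
  atom 2: C, bond orders sum to 4 (valence 4) → 0 H
  atom 3: C, bond orders sum to 3 (valence 4) → 1 H
  atom 4: C, bond orders sum to 2 (valence 4) → 2 H
  atom 5: C, bond orders sum to 2 (valence 4) → 2 H
  atom 6: C, bond orders sum to 2 (valence 4) → 2 H
  atom 7: C, bond orders sum to 3 (valence 4) → 1 H
  atom 8: I (halogen, monovalent) → 0 H
  atom 9: C, bond orders sum to 3 (valence 4) → 1 H
  atom 10: N, bond orders sum to 1 (valence 3) → 2 H
  atom 11: C, bond orders sum to 3 (valence 4) → 1 H
  atom 12: F (halogen, monovalent) → 0 H
Totals → C:8, H:12, F:1, I:1, N:2.
In Hill order: C8H12FIN2.

C8H12FIN2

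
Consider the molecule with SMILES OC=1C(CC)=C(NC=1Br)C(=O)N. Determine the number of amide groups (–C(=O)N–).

1

The amide motif appears at heavy-atom position 10 in the SMILES.
Other groups present: 1 hydroxyl.
Amide count: 1.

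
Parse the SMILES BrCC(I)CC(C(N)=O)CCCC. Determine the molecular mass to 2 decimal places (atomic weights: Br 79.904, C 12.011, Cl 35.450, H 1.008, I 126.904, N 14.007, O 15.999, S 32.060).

362.05 g/mol

First, the molecular formula is C9H17BrINO (counting implicit H from valence).
  Br: 1 × 79.904 = 79.904
  C: 9 × 12.011 = 108.099
  H: 17 × 1.008 = 17.136
  I: 1 × 126.904 = 126.904
  N: 1 × 14.007 = 14.007
  O: 1 × 15.999 = 15.999
Sum: 1×79.904 + 9×12.011 + 17×1.008 + 1×126.904 + 1×14.007 + 1×15.999 = 362.049 → 362.05 g/mol.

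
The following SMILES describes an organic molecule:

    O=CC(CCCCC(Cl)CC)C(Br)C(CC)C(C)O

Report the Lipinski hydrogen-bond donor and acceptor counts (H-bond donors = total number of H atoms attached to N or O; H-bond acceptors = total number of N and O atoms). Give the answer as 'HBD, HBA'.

1, 2

Donors: find every N or O and count the H atoms it carries.
  atom 1 (O): bond orders sum to 2 → 0 H
  atom 19 (O): bond orders sum to 1 → 1 H
Lipinski HBD = 1.
Acceptors: N atoms = 0, O atoms = 2 → HBA = 2.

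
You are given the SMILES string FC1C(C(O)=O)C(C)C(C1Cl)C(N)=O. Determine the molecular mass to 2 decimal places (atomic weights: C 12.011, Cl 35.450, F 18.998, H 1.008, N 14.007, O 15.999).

First, the molecular formula is C8H11ClFNO3 (counting implicit H from valence).
  C: 8 × 12.011 = 96.088
  Cl: 1 × 35.450 = 35.450
  F: 1 × 18.998 = 18.998
  H: 11 × 1.008 = 11.088
  N: 1 × 14.007 = 14.007
  O: 3 × 15.999 = 47.997
Sum: 8×12.011 + 1×35.450 + 1×18.998 + 11×1.008 + 1×14.007 + 3×15.999 = 223.628 → 223.63 g/mol.

223.63 g/mol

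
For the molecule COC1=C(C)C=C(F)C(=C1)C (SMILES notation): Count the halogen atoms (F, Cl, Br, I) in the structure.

Halogen atoms appear at heavy-atom position 8 (1×F).
Other groups present: 1 ether.
Halogen count: 1.

1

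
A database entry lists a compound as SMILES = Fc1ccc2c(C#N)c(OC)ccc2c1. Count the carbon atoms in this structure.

Count every carbon token in the SMILES (each C, including those in ring-closure positions and inside branches).
Carbon count: 12.

12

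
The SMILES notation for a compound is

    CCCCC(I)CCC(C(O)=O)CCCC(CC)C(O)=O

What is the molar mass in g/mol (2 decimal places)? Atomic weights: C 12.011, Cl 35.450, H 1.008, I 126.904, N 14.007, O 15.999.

412.31 g/mol

First, the molecular formula is C16H29IO4 (counting implicit H from valence).
  C: 16 × 12.011 = 192.176
  H: 29 × 1.008 = 29.232
  I: 1 × 126.904 = 126.904
  O: 4 × 15.999 = 63.996
Sum: 16×12.011 + 29×1.008 + 1×126.904 + 4×15.999 = 412.308 → 412.31 g/mol.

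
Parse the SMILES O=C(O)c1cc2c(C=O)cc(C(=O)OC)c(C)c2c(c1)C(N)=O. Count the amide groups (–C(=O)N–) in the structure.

The amide motif appears at heavy-atom position 21 in the SMILES.
Other groups present: 1 aldehyde, 1 carboxylic acid, 1 ester.
Amide count: 1.

1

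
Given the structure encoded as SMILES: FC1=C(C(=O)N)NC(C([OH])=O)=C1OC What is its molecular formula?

Walk through each heavy atom and fill implicit hydrogens from standard valence (C 4, N 3, O 2, S 2, halogen 1):
  atom 1: F (halogen, monovalent) → 0 H
  atom 2: C, bond orders sum to 4 (valence 4) → 0 H
  atom 3: C, bond orders sum to 4 (valence 4) → 0 H
  atom 4: C, bond orders sum to 4 (valence 4) → 0 H
  atom 5: O, bond orders sum to 2 (valence 2) → 0 H
  atom 6: N, bond orders sum to 1 (valence 3) → 2 H
  atom 7: N, bond orders sum to 2 (valence 3) → 1 H
  atom 8: C, bond orders sum to 4 (valence 4) → 0 H
  atom 9: C, bond orders sum to 4 (valence 4) → 0 H
  atom 10: O with explicit H count 1
  atom 11: O, bond orders sum to 2 (valence 2) → 0 H
  atom 12: C, bond orders sum to 4 (valence 4) → 0 H
  atom 13: O, bond orders sum to 2 (valence 2) → 0 H
  atom 14: C, bond orders sum to 1 (valence 4) → 3 H
Totals → C:7, H:7, F:1, N:2, O:4.
In Hill order: C7H7FN2O4.

C7H7FN2O4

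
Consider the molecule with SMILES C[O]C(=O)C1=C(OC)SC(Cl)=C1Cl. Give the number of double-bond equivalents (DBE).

4

Degree of unsaturation = (number of rings) + (number of π bonds).
Ring closures in the SMILES: 1.
π bonds: 3 double bonds (each 1 DoU) → 3 DoU from unsaturation.
Total DoU = 1 + 3 = 4.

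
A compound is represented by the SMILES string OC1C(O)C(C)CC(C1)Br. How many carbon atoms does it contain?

7

Count every carbon token in the SMILES (each C, including those in ring-closure positions and inside branches).
Carbon count: 7.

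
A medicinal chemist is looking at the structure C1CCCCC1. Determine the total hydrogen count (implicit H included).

Walk through each heavy atom and fill implicit hydrogens from standard valence (C 4, N 3, O 2, S 2, halogen 1):
  atom 1: C, bond orders sum to 2 (valence 4) → 2 H
  atom 2: C, bond orders sum to 2 (valence 4) → 2 H
  atom 3: C, bond orders sum to 2 (valence 4) → 2 H
  atom 4: C, bond orders sum to 2 (valence 4) → 2 H
  atom 5: C, bond orders sum to 2 (valence 4) → 2 H
  atom 6: C, bond orders sum to 2 (valence 4) → 2 H
Total hydrogens: 12.

12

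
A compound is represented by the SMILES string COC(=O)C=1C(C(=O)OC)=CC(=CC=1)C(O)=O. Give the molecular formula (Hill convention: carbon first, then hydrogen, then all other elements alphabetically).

Walk through each heavy atom and fill implicit hydrogens from standard valence (C 4, N 3, O 2, S 2, halogen 1):
  atom 1: C, bond orders sum to 1 (valence 4) → 3 H
  atom 2: O, bond orders sum to 2 (valence 2) → 0 H
  atom 3: C, bond orders sum to 4 (valence 4) → 0 H
  atom 4: O, bond orders sum to 2 (valence 2) → 0 H
  atom 5: C, bond orders sum to 4 (valence 4) → 0 H
  atom 6: C, bond orders sum to 4 (valence 4) → 0 H
  atom 7: C, bond orders sum to 4 (valence 4) → 0 H
  atom 8: O, bond orders sum to 2 (valence 2) → 0 H
  atom 9: O, bond orders sum to 2 (valence 2) → 0 H
  atom 10: C, bond orders sum to 1 (valence 4) → 3 H
  atom 11: C, bond orders sum to 3 (valence 4) → 1 H
  atom 12: C, bond orders sum to 4 (valence 4) → 0 H
  atom 13: C, bond orders sum to 3 (valence 4) → 1 H
  atom 14: C, bond orders sum to 3 (valence 4) → 1 H
  atom 15: C, bond orders sum to 4 (valence 4) → 0 H
  atom 16: O, bond orders sum to 1 (valence 2) → 1 H
  atom 17: O, bond orders sum to 2 (valence 2) → 0 H
Totals → C:11, H:10, O:6.
In Hill order: C11H10O6.

C11H10O6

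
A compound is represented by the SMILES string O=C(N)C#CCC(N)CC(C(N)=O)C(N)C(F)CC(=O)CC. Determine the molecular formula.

C14H23FN4O3

Walk through each heavy atom and fill implicit hydrogens from standard valence (C 4, N 3, O 2, S 2, halogen 1):
  atom 1: O, bond orders sum to 2 (valence 2) → 0 H
  atom 2: C, bond orders sum to 4 (valence 4) → 0 H
  atom 3: N, bond orders sum to 1 (valence 3) → 2 H
  atom 4: C, bond orders sum to 4 (valence 4) → 0 H
  atom 5: C, bond orders sum to 4 (valence 4) → 0 H
  atom 6: C, bond orders sum to 2 (valence 4) → 2 H
  atom 7: C, bond orders sum to 3 (valence 4) → 1 H
  atom 8: N, bond orders sum to 1 (valence 3) → 2 H
  atom 9: C, bond orders sum to 2 (valence 4) → 2 H
  atom 10: C, bond orders sum to 3 (valence 4) → 1 H
  atom 11: C, bond orders sum to 4 (valence 4) → 0 H
  atom 12: N, bond orders sum to 1 (valence 3) → 2 H
  atom 13: O, bond orders sum to 2 (valence 2) → 0 H
  atom 14: C, bond orders sum to 3 (valence 4) → 1 H
  atom 15: N, bond orders sum to 1 (valence 3) → 2 H
  atom 16: C, bond orders sum to 3 (valence 4) → 1 H
  atom 17: F (halogen, monovalent) → 0 H
  atom 18: C, bond orders sum to 2 (valence 4) → 2 H
  atom 19: C, bond orders sum to 4 (valence 4) → 0 H
  atom 20: O, bond orders sum to 2 (valence 2) → 0 H
  atom 21: C, bond orders sum to 2 (valence 4) → 2 H
  atom 22: C, bond orders sum to 1 (valence 4) → 3 H
Totals → C:14, H:23, F:1, N:4, O:3.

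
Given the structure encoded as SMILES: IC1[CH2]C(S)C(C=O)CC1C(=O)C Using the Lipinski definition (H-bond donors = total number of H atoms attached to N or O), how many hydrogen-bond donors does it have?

0

Donors: find every N or O and count the H atoms it carries.
  atom 8 (O): bond orders sum to 2 → 0 H
  atom 12 (O): bond orders sum to 2 → 0 H
Lipinski HBD = 0.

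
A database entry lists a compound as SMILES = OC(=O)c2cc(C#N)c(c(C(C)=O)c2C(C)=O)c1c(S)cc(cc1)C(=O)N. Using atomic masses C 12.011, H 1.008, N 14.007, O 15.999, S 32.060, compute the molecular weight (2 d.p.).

382.39 g/mol

First, the molecular formula is C19H14N2O5S (counting implicit H from valence).
  C: 19 × 12.011 = 228.209
  H: 14 × 1.008 = 14.112
  N: 2 × 14.007 = 28.014
  O: 5 × 15.999 = 79.995
  S: 1 × 32.060 = 32.060
Sum: 19×12.011 + 14×1.008 + 2×14.007 + 5×15.999 + 1×32.060 = 382.390 → 382.39 g/mol.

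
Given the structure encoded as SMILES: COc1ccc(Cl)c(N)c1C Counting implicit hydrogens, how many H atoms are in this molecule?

10

Walk through each heavy atom and fill implicit hydrogens from standard valence (C 4, N 3, O 2, S 2, halogen 1); for lowercase aromatic atoms, an aromatic c carries 1 H when it has two neighbours and 0 H with three, and aromatic n carries 0 H:
  atom 1: C, bond orders sum to 1 (valence 4) → 3 H
  atom 2: O, bond orders sum to 2 (valence 2) → 0 H
  atom 3: aromatic c, 3 neighbours → 0 H
  atom 4: aromatic c, 2 neighbours → 1 H
  atom 5: aromatic c, 2 neighbours → 1 H
  atom 6: aromatic c, 3 neighbours → 0 H
  atom 7: Cl (halogen, monovalent) → 0 H
  atom 8: aromatic c, 3 neighbours → 0 H
  atom 9: N, bond orders sum to 1 (valence 3) → 2 H
  atom 10: aromatic c, 3 neighbours → 0 H
  atom 11: C, bond orders sum to 1 (valence 4) → 3 H
Total hydrogens: 10.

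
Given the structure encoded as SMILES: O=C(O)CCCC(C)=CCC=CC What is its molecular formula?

Walk through each heavy atom and fill implicit hydrogens from standard valence (C 4, N 3, O 2, S 2, halogen 1):
  atom 1: O, bond orders sum to 2 (valence 2) → 0 H
  atom 2: C, bond orders sum to 4 (valence 4) → 0 H
  atom 3: O, bond orders sum to 1 (valence 2) → 1 H
  atom 4: C, bond orders sum to 2 (valence 4) → 2 H
  atom 5: C, bond orders sum to 2 (valence 4) → 2 H
  atom 6: C, bond orders sum to 2 (valence 4) → 2 H
  atom 7: C, bond orders sum to 4 (valence 4) → 0 H
  atom 8: C, bond orders sum to 1 (valence 4) → 3 H
  atom 9: C, bond orders sum to 3 (valence 4) → 1 H
  atom 10: C, bond orders sum to 2 (valence 4) → 2 H
  atom 11: C, bond orders sum to 3 (valence 4) → 1 H
  atom 12: C, bond orders sum to 3 (valence 4) → 1 H
  atom 13: C, bond orders sum to 1 (valence 4) → 3 H
Totals → C:11, H:18, O:2.

C11H18O2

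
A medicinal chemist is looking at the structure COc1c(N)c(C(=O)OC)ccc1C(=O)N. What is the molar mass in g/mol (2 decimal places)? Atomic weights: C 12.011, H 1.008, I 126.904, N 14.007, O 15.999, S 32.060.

First, the molecular formula is C10H12N2O4 (counting implicit H from valence).
  C: 10 × 12.011 = 120.110
  H: 12 × 1.008 = 12.096
  N: 2 × 14.007 = 28.014
  O: 4 × 15.999 = 63.996
Sum: 10×12.011 + 12×1.008 + 2×14.007 + 4×15.999 = 224.216 → 224.22 g/mol.

224.22 g/mol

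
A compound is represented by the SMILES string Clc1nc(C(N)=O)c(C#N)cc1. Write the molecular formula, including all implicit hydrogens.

Walk through each heavy atom and fill implicit hydrogens from standard valence (C 4, N 3, O 2, S 2, halogen 1); for lowercase aromatic atoms, an aromatic c carries 1 H when it has two neighbours and 0 H with three, and aromatic n carries 0 H:
  atom 1: Cl (halogen, monovalent) → 0 H
  atom 2: aromatic c, 3 neighbours → 0 H
  atom 3: aromatic n, 2 neighbours → 0 H
  atom 4: aromatic c, 3 neighbours → 0 H
  atom 5: C, bond orders sum to 4 (valence 4) → 0 H
  atom 6: N, bond orders sum to 1 (valence 3) → 2 H
  atom 7: O, bond orders sum to 2 (valence 2) → 0 H
  atom 8: aromatic c, 3 neighbours → 0 H
  atom 9: C, bond orders sum to 4 (valence 4) → 0 H
  atom 10: N, bond orders sum to 3 (valence 3) → 0 H
  atom 11: aromatic c, 2 neighbours → 1 H
  atom 12: aromatic c, 2 neighbours → 1 H
Totals → C:7, H:4, Cl:1, N:3, O:1.
In Hill order: C7H4ClN3O.

C7H4ClN3O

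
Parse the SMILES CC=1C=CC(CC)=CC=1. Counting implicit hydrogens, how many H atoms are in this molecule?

12

Walk through each heavy atom and fill implicit hydrogens from standard valence (C 4, N 3, O 2, S 2, halogen 1):
  atom 1: C, bond orders sum to 1 (valence 4) → 3 H
  atom 2: C, bond orders sum to 4 (valence 4) → 0 H
  atom 3: C, bond orders sum to 3 (valence 4) → 1 H
  atom 4: C, bond orders sum to 3 (valence 4) → 1 H
  atom 5: C, bond orders sum to 4 (valence 4) → 0 H
  atom 6: C, bond orders sum to 2 (valence 4) → 2 H
  atom 7: C, bond orders sum to 1 (valence 4) → 3 H
  atom 8: C, bond orders sum to 3 (valence 4) → 1 H
  atom 9: C, bond orders sum to 3 (valence 4) → 1 H
Total hydrogens: 12.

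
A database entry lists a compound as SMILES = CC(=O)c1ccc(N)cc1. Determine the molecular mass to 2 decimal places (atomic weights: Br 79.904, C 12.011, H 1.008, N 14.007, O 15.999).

135.17 g/mol

First, the molecular formula is C8H9NO (counting implicit H from valence).
  C: 8 × 12.011 = 96.088
  H: 9 × 1.008 = 9.072
  N: 1 × 14.007 = 14.007
  O: 1 × 15.999 = 15.999
Sum: 8×12.011 + 9×1.008 + 1×14.007 + 1×15.999 = 135.166 → 135.17 g/mol.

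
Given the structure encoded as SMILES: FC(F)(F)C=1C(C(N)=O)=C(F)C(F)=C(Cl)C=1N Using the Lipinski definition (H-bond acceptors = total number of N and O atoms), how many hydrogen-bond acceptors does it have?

3

N atoms: 2; O atoms: 1.
Lipinski HBA = 2 + 1 = 3.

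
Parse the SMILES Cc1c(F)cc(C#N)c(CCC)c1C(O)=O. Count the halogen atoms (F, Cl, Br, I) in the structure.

1

Halogen atoms appear at heavy-atom position 4 (1×F).
Other groups present: 1 carboxylic acid, 1 nitrile.
Halogen count: 1.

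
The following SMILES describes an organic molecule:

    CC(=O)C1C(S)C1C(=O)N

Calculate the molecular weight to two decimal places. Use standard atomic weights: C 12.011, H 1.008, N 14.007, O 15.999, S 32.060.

159.20 g/mol

First, the molecular formula is C6H9NO2S (counting implicit H from valence).
  C: 6 × 12.011 = 72.066
  H: 9 × 1.008 = 9.072
  N: 1 × 14.007 = 14.007
  O: 2 × 15.999 = 31.998
  S: 1 × 32.060 = 32.060
Sum: 6×12.011 + 9×1.008 + 1×14.007 + 2×15.999 + 1×32.060 = 159.203 → 159.20 g/mol.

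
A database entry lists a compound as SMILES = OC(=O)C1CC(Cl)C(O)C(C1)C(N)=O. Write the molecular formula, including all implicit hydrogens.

C8H12ClNO4

Walk through each heavy atom and fill implicit hydrogens from standard valence (C 4, N 3, O 2, S 2, halogen 1):
  atom 1: O, bond orders sum to 1 (valence 2) → 1 H
  atom 2: C, bond orders sum to 4 (valence 4) → 0 H
  atom 3: O, bond orders sum to 2 (valence 2) → 0 H
  atom 4: C, bond orders sum to 3 (valence 4) → 1 H
  atom 5: C, bond orders sum to 2 (valence 4) → 2 H
  atom 6: C, bond orders sum to 3 (valence 4) → 1 H
  atom 7: Cl (halogen, monovalent) → 0 H
  atom 8: C, bond orders sum to 3 (valence 4) → 1 H
  atom 9: O, bond orders sum to 1 (valence 2) → 1 H
  atom 10: C, bond orders sum to 3 (valence 4) → 1 H
  atom 11: C, bond orders sum to 2 (valence 4) → 2 H
  atom 12: C, bond orders sum to 4 (valence 4) → 0 H
  atom 13: N, bond orders sum to 1 (valence 3) → 2 H
  atom 14: O, bond orders sum to 2 (valence 2) → 0 H
Totals → C:8, H:12, Cl:1, N:1, O:4.
In Hill order: C8H12ClNO4.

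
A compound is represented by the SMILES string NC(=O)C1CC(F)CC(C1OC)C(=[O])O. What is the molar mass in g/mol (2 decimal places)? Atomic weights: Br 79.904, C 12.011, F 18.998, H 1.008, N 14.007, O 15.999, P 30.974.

219.21 g/mol

First, the molecular formula is C9H14FNO4 (counting implicit H from valence).
  C: 9 × 12.011 = 108.099
  F: 1 × 18.998 = 18.998
  H: 14 × 1.008 = 14.112
  N: 1 × 14.007 = 14.007
  O: 4 × 15.999 = 63.996
Sum: 9×12.011 + 1×18.998 + 14×1.008 + 1×14.007 + 4×15.999 = 219.212 → 219.21 g/mol.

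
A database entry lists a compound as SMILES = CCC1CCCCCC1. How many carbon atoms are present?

Count every carbon token in the SMILES (each C, including those in ring-closure positions and inside branches).
Carbon count: 9.

9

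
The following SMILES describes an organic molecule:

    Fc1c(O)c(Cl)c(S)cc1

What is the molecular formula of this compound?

C6H4ClFOS

Walk through each heavy atom and fill implicit hydrogens from standard valence (C 4, N 3, O 2, S 2, halogen 1); for lowercase aromatic atoms, an aromatic c carries 1 H when it has two neighbours and 0 H with three, and aromatic n carries 0 H:
  atom 1: F (halogen, monovalent) → 0 H
  atom 2: aromatic c, 3 neighbours → 0 H
  atom 3: aromatic c, 3 neighbours → 0 H
  atom 4: O, bond orders sum to 1 (valence 2) → 1 H
  atom 5: aromatic c, 3 neighbours → 0 H
  atom 6: Cl (halogen, monovalent) → 0 H
  atom 7: aromatic c, 3 neighbours → 0 H
  atom 8: S, bond orders sum to 1 (valence 2) → 1 H
  atom 9: aromatic c, 2 neighbours → 1 H
  atom 10: aromatic c, 2 neighbours → 1 H
Totals → C:6, H:4, Cl:1, F:1, O:1, S:1.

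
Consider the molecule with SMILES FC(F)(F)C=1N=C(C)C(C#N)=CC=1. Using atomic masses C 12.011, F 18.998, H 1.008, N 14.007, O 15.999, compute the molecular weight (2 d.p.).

First, the molecular formula is C8H5F3N2 (counting implicit H from valence).
  C: 8 × 12.011 = 96.088
  F: 3 × 18.998 = 56.994
  H: 5 × 1.008 = 5.040
  N: 2 × 14.007 = 28.014
Sum: 8×12.011 + 3×18.998 + 5×1.008 + 2×14.007 = 186.136 → 186.14 g/mol.

186.14 g/mol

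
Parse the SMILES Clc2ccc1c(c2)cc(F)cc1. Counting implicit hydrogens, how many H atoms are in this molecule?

6

Walk through each heavy atom and fill implicit hydrogens from standard valence (C 4, N 3, O 2, S 2, halogen 1); for lowercase aromatic atoms, an aromatic c carries 1 H when it has two neighbours and 0 H with three, and aromatic n carries 0 H:
  atom 1: Cl (halogen, monovalent) → 0 H
  atom 2: aromatic c, 3 neighbours → 0 H
  atom 3: aromatic c, 2 neighbours → 1 H
  atom 4: aromatic c, 2 neighbours → 1 H
  atom 5: aromatic c, 3 neighbours → 0 H
  atom 6: aromatic c, 3 neighbours → 0 H
  atom 7: aromatic c, 2 neighbours → 1 H
  atom 8: aromatic c, 2 neighbours → 1 H
  atom 9: aromatic c, 3 neighbours → 0 H
  atom 10: F (halogen, monovalent) → 0 H
  atom 11: aromatic c, 2 neighbours → 1 H
  atom 12: aromatic c, 2 neighbours → 1 H
Total hydrogens: 6.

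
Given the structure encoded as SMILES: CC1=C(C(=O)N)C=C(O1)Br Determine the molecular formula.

Walk through each heavy atom and fill implicit hydrogens from standard valence (C 4, N 3, O 2, S 2, halogen 1):
  atom 1: C, bond orders sum to 1 (valence 4) → 3 H
  atom 2: C, bond orders sum to 4 (valence 4) → 0 H
  atom 3: C, bond orders sum to 4 (valence 4) → 0 H
  atom 4: C, bond orders sum to 4 (valence 4) → 0 H
  atom 5: O, bond orders sum to 2 (valence 2) → 0 H
  atom 6: N, bond orders sum to 1 (valence 3) → 2 H
  atom 7: C, bond orders sum to 3 (valence 4) → 1 H
  atom 8: C, bond orders sum to 4 (valence 4) → 0 H
  atom 9: O, bond orders sum to 2 (valence 2) → 0 H
  atom 10: Br (halogen, monovalent) → 0 H
Totals → C:6, H:6, Br:1, N:1, O:2.

C6H6BrNO2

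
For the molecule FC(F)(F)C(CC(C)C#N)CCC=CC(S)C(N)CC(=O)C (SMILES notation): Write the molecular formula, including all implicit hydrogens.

C15H23F3N2OS

Walk through each heavy atom and fill implicit hydrogens from standard valence (C 4, N 3, O 2, S 2, halogen 1):
  atom 1: F (halogen, monovalent) → 0 H
  atom 2: C, bond orders sum to 4 (valence 4) → 0 H
  atom 3: F (halogen, monovalent) → 0 H
  atom 4: F (halogen, monovalent) → 0 H
  atom 5: C, bond orders sum to 3 (valence 4) → 1 H
  atom 6: C, bond orders sum to 2 (valence 4) → 2 H
  atom 7: C, bond orders sum to 3 (valence 4) → 1 H
  atom 8: C, bond orders sum to 1 (valence 4) → 3 H
  atom 9: C, bond orders sum to 4 (valence 4) → 0 H
  atom 10: N, bond orders sum to 3 (valence 3) → 0 H
  atom 11: C, bond orders sum to 2 (valence 4) → 2 H
  atom 12: C, bond orders sum to 2 (valence 4) → 2 H
  atom 13: C, bond orders sum to 3 (valence 4) → 1 H
  atom 14: C, bond orders sum to 3 (valence 4) → 1 H
  atom 15: C, bond orders sum to 3 (valence 4) → 1 H
  atom 16: S, bond orders sum to 1 (valence 2) → 1 H
  atom 17: C, bond orders sum to 3 (valence 4) → 1 H
  atom 18: N, bond orders sum to 1 (valence 3) → 2 H
  atom 19: C, bond orders sum to 2 (valence 4) → 2 H
  atom 20: C, bond orders sum to 4 (valence 4) → 0 H
  atom 21: O, bond orders sum to 2 (valence 2) → 0 H
  atom 22: C, bond orders sum to 1 (valence 4) → 3 H
Totals → C:15, H:23, F:3, N:2, O:1, S:1.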